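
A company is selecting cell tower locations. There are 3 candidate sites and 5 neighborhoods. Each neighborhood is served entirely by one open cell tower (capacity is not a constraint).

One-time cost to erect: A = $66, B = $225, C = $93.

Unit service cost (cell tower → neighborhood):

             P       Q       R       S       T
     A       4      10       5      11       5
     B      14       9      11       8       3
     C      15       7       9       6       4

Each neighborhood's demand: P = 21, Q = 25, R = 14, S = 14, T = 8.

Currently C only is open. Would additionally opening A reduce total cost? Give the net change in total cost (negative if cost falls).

Yes — net change −221 (cost falls by 221).

Current service cost with {C}: 732.
Adding A: each neighborhood re-picks its cheapest; new service cost 445, saving 287.
Extra fixed cost: 66. Net change = 66 − 287 = -221.
(Totals: 825 → 604.)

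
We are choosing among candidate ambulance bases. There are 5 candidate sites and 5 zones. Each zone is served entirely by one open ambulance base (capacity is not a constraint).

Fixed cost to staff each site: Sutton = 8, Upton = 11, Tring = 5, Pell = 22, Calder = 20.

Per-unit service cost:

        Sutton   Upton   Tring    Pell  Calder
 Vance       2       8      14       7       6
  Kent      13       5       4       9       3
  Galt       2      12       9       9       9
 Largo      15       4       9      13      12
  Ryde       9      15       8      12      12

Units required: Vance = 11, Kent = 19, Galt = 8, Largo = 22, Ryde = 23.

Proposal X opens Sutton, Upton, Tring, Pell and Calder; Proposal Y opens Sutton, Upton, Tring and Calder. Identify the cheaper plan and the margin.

Proposal Y is cheaper by 22.

Proposal X: {Sutton, Upton, Tring, Pell, Calder}: Vance→Sutton 2·11=22, Kent→Calder 3·19=57, Galt→Sutton 2·8=16, Largo→Upton 4·22=88, Ryde→Tring 8·23=184. Service 367; fixed 66; total 433.
Proposal Y: {Sutton, Upton, Tring, Calder}: Vance→Sutton 2·11=22, Kent→Calder 3·19=57, Galt→Sutton 2·8=16, Largo→Upton 4·22=88, Ryde→Tring 8·23=184. Service 367; fixed 44; total 411.
Difference: |433 − 411| = 22.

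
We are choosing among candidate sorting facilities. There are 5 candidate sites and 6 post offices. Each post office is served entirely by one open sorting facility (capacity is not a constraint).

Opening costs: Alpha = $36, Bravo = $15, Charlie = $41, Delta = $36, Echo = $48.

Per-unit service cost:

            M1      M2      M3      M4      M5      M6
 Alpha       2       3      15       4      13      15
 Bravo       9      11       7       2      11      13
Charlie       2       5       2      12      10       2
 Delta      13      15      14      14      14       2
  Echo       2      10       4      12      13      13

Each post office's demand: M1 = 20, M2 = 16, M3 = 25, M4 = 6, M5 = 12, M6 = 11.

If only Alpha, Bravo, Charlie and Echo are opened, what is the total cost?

Each post office is assigned to its cheapest site among the open ones.
{Alpha, Bravo, Charlie, Echo}: M1→Alpha 2·20=40, M2→Alpha 3·16=48, M3→Charlie 2·25=50, M4→Bravo 2·6=12, M5→Charlie 10·12=120, M6→Charlie 2·11=22. Service 292; fixed 140; total 432.

Total cost: 432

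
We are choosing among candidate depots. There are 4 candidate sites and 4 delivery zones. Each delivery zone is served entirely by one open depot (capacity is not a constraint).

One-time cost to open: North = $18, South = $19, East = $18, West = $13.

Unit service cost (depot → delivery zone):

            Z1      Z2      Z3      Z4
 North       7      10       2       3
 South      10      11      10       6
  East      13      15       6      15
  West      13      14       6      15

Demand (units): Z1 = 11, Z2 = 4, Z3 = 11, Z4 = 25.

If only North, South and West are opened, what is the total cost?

Each delivery zone is assigned to its cheapest site among the open ones.
{North, South, West}: Z1→North 7·11=77, Z2→North 10·4=40, Z3→North 2·11=22, Z4→North 3·25=75. Service 214; fixed 50; total 264.

Total cost: 264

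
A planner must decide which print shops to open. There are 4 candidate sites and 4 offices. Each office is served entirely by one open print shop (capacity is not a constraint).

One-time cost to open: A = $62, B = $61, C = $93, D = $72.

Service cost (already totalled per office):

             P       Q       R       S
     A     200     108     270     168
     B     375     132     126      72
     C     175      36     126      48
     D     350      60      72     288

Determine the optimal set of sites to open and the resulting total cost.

Open C only; minimum total cost 478.

For any fixed open set, each office goes to its cheapest open site; total = fixed + service.
{C}: P→C 175, Q→C 36, R→C 126, S→C 48. Service 385; fixed 93; total 478.
{C, D}: P→C 175, Q→C 36, R→D 72, S→C 48. Service 331; fixed 165; total 496.
{B, C}: service 385 + fixed 154 = 539
{A, B, C, D}: P→C 175, Q→C 36, R→D 72, S→C 48. Service 331; fixed 288; total 619.
No other subset beats 478.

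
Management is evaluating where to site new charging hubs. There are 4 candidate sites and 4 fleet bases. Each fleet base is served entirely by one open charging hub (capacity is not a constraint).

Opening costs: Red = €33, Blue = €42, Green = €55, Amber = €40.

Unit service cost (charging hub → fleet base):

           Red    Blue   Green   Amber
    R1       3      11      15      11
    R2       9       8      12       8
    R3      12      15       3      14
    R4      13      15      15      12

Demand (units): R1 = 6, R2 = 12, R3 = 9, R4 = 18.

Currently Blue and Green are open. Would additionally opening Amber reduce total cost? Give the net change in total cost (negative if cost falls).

Yes — net change −14 (cost falls by 14).

Current service cost with {Blue, Green}: 459.
Adding Amber: each fleet base re-picks its cheapest; new service cost 405, saving 54.
Extra fixed cost: 40. Net change = 40 − 54 = -14.
(Totals: 556 → 542.)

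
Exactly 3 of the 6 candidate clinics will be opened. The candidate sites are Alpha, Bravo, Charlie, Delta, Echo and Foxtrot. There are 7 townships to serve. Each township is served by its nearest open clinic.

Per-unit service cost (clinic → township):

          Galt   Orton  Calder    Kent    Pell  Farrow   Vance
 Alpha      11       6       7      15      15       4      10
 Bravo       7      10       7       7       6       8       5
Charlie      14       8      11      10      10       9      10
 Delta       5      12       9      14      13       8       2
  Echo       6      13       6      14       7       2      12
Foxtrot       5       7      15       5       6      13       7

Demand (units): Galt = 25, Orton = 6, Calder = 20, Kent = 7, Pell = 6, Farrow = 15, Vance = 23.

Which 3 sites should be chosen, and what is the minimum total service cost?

With exactly 3 open, each township uses its cheapest among the chosen.
{Delta, Echo, Foxtrot}: Galt→Delta 5·25=125, Orton→Foxtrot 7·6=42, Calder→Echo 6·20=120, Kent→Foxtrot 5·7=35, Pell→Foxtrot 6·6=36, Farrow→Echo 2·15=30, Vance→Delta 2·23=46. Service cost 434.
{Bravo, Delta, Echo}: service cost 466
{Alpha, Delta, Foxtrot}: service cost 478
Among all 20 size-3 choices, {Delta, Echo, Foxtrot} is lowest.

Choose Delta, Echo and Foxtrot; total service cost 434.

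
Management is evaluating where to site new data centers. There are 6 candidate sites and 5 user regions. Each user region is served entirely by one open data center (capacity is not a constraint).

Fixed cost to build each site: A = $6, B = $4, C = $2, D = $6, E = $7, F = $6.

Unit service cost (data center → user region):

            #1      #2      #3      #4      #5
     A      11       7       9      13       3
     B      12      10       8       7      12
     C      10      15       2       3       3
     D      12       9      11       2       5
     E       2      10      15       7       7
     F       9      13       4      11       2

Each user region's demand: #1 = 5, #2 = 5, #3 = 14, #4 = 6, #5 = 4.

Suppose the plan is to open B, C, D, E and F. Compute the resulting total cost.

Total cost: 128

Each user region is assigned to its cheapest site among the open ones.
{B, C, D, E, F}: #1→E 2·5=10, #2→D 9·5=45, #3→C 2·14=28, #4→D 2·6=12, #5→F 2·4=8. Service 103; fixed 25; total 128.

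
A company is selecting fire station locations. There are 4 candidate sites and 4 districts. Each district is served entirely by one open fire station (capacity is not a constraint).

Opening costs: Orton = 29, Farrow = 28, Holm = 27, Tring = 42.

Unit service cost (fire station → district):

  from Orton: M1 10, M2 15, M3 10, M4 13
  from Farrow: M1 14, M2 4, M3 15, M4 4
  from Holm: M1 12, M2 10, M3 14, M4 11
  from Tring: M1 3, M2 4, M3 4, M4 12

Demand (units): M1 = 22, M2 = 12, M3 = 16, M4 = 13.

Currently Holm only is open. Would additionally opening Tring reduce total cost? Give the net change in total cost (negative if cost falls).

Current service cost with {Holm}: 751.
Adding Tring: each district re-picks its cheapest; new service cost 321, saving 430.
Extra fixed cost: 42. Net change = 42 − 430 = -388.
(Totals: 778 → 390.)

Yes — net change −388 (cost falls by 388).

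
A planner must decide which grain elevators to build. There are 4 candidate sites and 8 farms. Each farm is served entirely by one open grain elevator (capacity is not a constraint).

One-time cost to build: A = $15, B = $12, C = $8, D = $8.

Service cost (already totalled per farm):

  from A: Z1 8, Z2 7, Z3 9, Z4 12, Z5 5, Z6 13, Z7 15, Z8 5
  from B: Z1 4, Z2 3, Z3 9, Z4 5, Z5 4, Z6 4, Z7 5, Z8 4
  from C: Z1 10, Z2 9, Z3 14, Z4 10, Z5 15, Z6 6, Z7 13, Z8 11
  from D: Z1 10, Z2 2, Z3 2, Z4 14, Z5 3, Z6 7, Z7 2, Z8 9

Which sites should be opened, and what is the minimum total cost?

Open B and D; minimum total cost 46.

For any fixed open set, each farm goes to its cheapest open site; total = fixed + service.
{B, D}: Z1→B 4, Z2→D 2, Z3→D 2, Z4→B 5, Z5→D 3, Z6→B 4, Z7→D 2, Z8→B 4. Service 26; fixed 20; total 46.
{B}: service 38 + fixed 12 = 50
{B, C, D}: Z1→B 4, Z2→D 2, Z3→D 2, Z4→B 5, Z5→D 3, Z6→B 4, Z7→D 2, Z8→B 4. Service 26; fixed 28; total 54.
{A, B, C, D}: service 26 + fixed 43 = 69
No other subset beats 46.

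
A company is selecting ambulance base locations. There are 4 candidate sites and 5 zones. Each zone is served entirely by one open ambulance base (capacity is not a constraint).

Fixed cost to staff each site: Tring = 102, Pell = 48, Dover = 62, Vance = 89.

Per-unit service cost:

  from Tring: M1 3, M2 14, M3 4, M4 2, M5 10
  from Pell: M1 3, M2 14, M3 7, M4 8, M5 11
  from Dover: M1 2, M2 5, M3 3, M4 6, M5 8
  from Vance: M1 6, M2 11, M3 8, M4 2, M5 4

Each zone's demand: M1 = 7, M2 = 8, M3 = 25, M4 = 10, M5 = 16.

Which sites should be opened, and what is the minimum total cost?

For any fixed open set, each zone goes to its cheapest open site; total = fixed + service.
{Dover, Vance}: M1→Dover 2·7=14, M2→Dover 5·8=40, M3→Dover 3·25=75, M4→Vance 2·10=20, M5→Vance 4·16=64. Service 213; fixed 151; total 364.
{Dover}: service 317 + fixed 62 = 379
{Pell, Dover, Vance}: M1→Dover 2·7=14, M2→Dover 5·8=40, M3→Dover 3·25=75, M4→Vance 2·10=20, M5→Vance 4·16=64. Service 213; fixed 199; total 412.
{Tring, Pell, Dover, Vance}: service 213 + fixed 301 = 514
(All 15 nonempty subsets were checked; Dover and Vance is lowest.)

Open Dover and Vance; minimum total cost 364.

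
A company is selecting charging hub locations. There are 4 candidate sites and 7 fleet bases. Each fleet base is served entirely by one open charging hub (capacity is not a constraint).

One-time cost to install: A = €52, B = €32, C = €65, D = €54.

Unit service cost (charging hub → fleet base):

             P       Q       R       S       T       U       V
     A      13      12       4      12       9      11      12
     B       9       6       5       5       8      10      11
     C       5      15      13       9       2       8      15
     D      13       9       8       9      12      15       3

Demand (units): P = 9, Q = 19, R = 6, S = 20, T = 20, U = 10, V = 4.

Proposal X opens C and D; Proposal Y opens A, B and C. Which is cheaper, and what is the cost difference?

Proposal Y is cheaper by 99.

Proposal X: {C, D}: P→C 5·9=45, Q→D 9·19=171, R→D 8·6=48, S→C 9·20=180, T→C 2·20=40, U→C 8·10=80, V→D 3·4=12. Service 576; fixed 119; total 695.
Proposal Y: {A, B, C}: P→C 5·9=45, Q→B 6·19=114, R→A 4·6=24, S→B 5·20=100, T→C 2·20=40, U→C 8·10=80, V→B 11·4=44. Service 447; fixed 149; total 596.
Difference: |695 − 596| = 99.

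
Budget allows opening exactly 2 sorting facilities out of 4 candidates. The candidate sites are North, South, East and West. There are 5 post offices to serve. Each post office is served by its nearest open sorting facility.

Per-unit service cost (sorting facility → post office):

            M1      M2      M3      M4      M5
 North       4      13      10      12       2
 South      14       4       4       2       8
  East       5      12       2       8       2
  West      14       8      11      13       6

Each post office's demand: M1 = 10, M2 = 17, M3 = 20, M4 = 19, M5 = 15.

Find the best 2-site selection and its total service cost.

With exactly 2 open, each post office uses its cheapest among the chosen.
{South, East}: M1→East 5·10=50, M2→South 4·17=68, M3→East 2·20=40, M4→South 2·19=38, M5→East 2·15=30. Service cost 226.
{North, South}: service cost 256
{East, West}: service cost 408
Among all 6 size-2 choices, {South, East} is lowest.

Choose South and East; total service cost 226.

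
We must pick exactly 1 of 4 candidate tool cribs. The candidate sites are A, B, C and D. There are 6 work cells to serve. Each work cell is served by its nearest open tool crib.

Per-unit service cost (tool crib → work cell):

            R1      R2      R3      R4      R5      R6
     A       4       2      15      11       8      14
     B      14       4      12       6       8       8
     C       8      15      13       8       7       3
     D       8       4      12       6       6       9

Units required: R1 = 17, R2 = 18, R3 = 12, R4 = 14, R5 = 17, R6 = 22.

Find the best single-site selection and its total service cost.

With exactly 1 open, each work cell uses its cheapest among the chosen.
{D}: R1→D 8·17=136, R2→D 4·18=72, R3→D 12·12=144, R4→D 6·14=84, R5→D 6·17=102, R6→D 9·22=198. Service cost 736.
{B}: service cost 850
{C}: service cost 859
Among all 4 size-1 choices, {D} is lowest.

Choose D only; total service cost 736.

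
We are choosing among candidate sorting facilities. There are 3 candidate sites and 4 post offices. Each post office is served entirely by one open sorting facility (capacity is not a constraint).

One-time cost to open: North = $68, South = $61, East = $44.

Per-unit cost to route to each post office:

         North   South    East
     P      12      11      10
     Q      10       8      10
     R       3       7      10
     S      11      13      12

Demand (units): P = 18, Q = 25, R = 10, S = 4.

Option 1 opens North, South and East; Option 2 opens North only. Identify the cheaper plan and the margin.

Option 1: {North, South, East}: P→East 10·18=180, Q→South 8·25=200, R→North 3·10=30, S→North 11·4=44. Service 454; fixed 173; total 627.
Option 2: {North}: P→North 12·18=216, Q→North 10·25=250, R→North 3·10=30, S→North 11·4=44. Service 540; fixed 68; total 608.
Difference: |627 − 608| = 19.

Option 2 is cheaper by 19.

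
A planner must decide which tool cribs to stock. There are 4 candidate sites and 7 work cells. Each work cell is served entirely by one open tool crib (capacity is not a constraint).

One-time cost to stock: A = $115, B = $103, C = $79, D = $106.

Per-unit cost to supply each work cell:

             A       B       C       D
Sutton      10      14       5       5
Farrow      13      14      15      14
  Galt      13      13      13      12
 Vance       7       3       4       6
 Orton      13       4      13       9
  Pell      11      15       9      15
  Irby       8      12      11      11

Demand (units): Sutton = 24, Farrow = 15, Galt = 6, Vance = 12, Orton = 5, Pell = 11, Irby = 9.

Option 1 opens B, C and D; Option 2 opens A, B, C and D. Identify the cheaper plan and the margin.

Option 1: {B, C, D}: Sutton→C 5·24=120, Farrow→B 14·15=210, Galt→D 12·6=72, Vance→B 3·12=36, Orton→B 4·5=20, Pell→C 9·11=99, Irby→C 11·9=99. Service 656; fixed 288; total 944.
Option 2: {A, B, C, D}: Sutton→C 5·24=120, Farrow→A 13·15=195, Galt→D 12·6=72, Vance→B 3·12=36, Orton→B 4·5=20, Pell→C 9·11=99, Irby→A 8·9=72. Service 614; fixed 403; total 1017.
Difference: |944 − 1017| = 73.

Option 1 is cheaper by 73.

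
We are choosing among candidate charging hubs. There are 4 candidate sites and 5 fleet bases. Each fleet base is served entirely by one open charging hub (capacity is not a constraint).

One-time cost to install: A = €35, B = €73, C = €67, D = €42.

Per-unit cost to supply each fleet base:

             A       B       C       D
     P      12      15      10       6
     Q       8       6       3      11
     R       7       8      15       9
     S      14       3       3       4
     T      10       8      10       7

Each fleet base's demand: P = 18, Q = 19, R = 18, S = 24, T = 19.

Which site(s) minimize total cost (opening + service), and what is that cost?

For any fixed open set, each fleet base goes to its cheapest open site; total = fixed + service.
{A, C, D}: P→D 6·18=108, Q→C 3·19=57, R→A 7·18=126, S→C 3·24=72, T→D 7·19=133. Service 496; fixed 144; total 640.
{C, D}: P→D 6·18=108, Q→C 3·19=57, R→D 9·18=162, S→C 3·24=72, T→D 7·19=133. Service 532; fixed 109; total 641.
{B, D}: P→D 6·18=108, Q→B 6·19=114, R→B 8·18=144, S→B 3·24=72, T→D 7·19=133. Service 571; fixed 115; total 686.
{A, B, C, D}: P→D 6·18=108, Q→C 3·19=57, R→A 7·18=126, S→B 3·24=72, T→D 7·19=133. Service 496; fixed 217; total 713.
No other subset beats 640.

Open A, C and D; minimum total cost 640.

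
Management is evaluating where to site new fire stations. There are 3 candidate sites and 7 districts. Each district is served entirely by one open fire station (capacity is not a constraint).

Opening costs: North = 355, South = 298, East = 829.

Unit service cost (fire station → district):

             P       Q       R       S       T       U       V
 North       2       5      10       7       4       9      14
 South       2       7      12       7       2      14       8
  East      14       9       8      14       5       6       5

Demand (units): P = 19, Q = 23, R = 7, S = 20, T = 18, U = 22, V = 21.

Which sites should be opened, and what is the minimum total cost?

For any fixed open set, each district goes to its cheapest open site; total = fixed + service.
{South}: P→South 2·19=38, Q→South 7·23=161, R→South 12·7=84, S→South 7·20=140, T→South 2·18=36, U→South 14·22=308, V→South 8·21=168. Service 935; fixed 298; total 1233.
{North}: service 927 + fixed 355 = 1282
{North, South}: service 765 + fixed 653 = 1418
{North, South, East}: P→North 2·19=38, Q→North 5·23=115, R→East 8·7=56, S→North 7·20=140, T→South 2·18=36, U→East 6·22=132, V→East 5·21=105. Service 622; fixed 1482; total 2104.
No other subset beats 1233.

Open South only; minimum total cost 1233.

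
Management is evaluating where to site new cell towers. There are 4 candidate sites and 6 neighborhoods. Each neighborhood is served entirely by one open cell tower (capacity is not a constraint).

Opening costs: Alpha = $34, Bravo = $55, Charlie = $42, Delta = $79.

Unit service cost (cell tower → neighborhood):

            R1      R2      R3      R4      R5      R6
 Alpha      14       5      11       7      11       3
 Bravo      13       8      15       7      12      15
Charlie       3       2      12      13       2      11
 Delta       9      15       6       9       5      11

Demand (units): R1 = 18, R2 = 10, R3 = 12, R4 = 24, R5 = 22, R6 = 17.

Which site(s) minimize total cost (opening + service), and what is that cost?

Open Alpha and Charlie; minimum total cost 545.

For any fixed open set, each neighborhood goes to its cheapest open site; total = fixed + service.
{Alpha, Charlie}: R1→Charlie 3·18=54, R2→Charlie 2·10=20, R3→Alpha 11·12=132, R4→Alpha 7·24=168, R5→Charlie 2·22=44, R6→Alpha 3·17=51. Service 469; fixed 76; total 545.
{Alpha, Charlie, Delta}: R1→Charlie 3·18=54, R2→Charlie 2·10=20, R3→Delta 6·12=72, R4→Alpha 7·24=168, R5→Charlie 2·22=44, R6→Alpha 3·17=51. Service 409; fixed 155; total 564.
{Alpha, Bravo, Charlie}: service 469 + fixed 131 = 600
{Alpha, Bravo, Charlie, Delta}: service 409 + fixed 210 = 619
(All 15 nonempty subsets were checked; Alpha and Charlie is lowest.)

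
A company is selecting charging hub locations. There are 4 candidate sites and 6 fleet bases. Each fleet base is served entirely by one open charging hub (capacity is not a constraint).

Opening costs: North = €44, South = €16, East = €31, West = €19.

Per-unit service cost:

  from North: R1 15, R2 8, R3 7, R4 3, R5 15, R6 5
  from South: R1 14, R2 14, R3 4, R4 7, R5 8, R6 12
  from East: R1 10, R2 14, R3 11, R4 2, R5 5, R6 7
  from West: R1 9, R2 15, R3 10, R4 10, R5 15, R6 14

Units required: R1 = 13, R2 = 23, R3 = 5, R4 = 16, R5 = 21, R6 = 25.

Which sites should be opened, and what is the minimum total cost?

For any fixed open set, each fleet base goes to its cheapest open site; total = fixed + service.
{North, East}: R1→East 10·13=130, R2→North 8·23=184, R3→North 7·5=35, R4→East 2·16=32, R5→East 5·21=105, R6→North 5·25=125. Service 611; fixed 75; total 686.
{North, South, East}: service 596 + fixed 91 = 687
{North, East, West}: service 598 + fixed 94 = 692
{North, South, East, West}: R1→West 9·13=117, R2→North 8·23=184, R3→South 4·5=20, R4→East 2·16=32, R5→East 5·21=105, R6→North 5·25=125. Service 583; fixed 110; total 693.
No other subset beats 686.

Open North and East; minimum total cost 686.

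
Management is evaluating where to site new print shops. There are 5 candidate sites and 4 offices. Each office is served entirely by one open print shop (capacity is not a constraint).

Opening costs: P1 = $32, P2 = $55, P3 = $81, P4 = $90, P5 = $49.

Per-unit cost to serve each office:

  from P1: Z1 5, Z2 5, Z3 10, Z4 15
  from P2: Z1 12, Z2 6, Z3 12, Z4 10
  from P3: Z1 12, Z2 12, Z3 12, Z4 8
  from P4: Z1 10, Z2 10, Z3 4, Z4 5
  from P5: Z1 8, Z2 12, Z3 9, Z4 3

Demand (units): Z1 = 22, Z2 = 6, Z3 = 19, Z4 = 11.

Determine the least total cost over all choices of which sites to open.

Minimum total cost: 393

For any fixed open set, each office goes to its cheapest open site; total = fixed + service.
{P1, P4}: Z1→P1 5·22=110, Z2→P1 5·6=30, Z3→P4 4·19=76, Z4→P4 5·11=55. Service 271; fixed 122; total 393.
{P1, P4, P5}: Z1→P1 5·22=110, Z2→P1 5·6=30, Z3→P4 4·19=76, Z4→P5 3·11=33. Service 249; fixed 171; total 420.
{P1, P5}: service 344 + fixed 81 = 425
{P1, P2, P3, P4, P5}: service 249 + fixed 307 = 556
No other subset beats 393.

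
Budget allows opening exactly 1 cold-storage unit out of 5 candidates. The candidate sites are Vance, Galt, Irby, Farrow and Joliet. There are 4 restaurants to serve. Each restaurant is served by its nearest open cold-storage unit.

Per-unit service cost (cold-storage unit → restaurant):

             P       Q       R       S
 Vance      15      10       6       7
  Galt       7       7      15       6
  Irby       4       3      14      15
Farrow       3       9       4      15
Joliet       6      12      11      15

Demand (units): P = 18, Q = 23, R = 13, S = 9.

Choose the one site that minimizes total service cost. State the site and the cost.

With exactly 1 open, each restaurant uses its cheapest among the chosen.
{Farrow}: P→Farrow 3·18=54, Q→Farrow 9·23=207, R→Farrow 4·13=52, S→Farrow 15·9=135. Service cost 448.
{Irby}: service cost 458
{Galt}: service cost 536
Among all 5 size-1 choices, {Farrow} is lowest.

Choose Farrow only; total service cost 448.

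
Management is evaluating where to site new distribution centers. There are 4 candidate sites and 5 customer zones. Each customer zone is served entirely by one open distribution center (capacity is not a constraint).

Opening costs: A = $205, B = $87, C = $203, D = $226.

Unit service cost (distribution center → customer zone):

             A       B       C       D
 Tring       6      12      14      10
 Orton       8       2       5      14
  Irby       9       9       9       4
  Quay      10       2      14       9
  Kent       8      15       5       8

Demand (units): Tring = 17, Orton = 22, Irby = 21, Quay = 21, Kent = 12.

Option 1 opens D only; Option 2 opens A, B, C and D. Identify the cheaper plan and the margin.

Option 1: {D}: Tring→D 10·17=170, Orton→D 14·22=308, Irby→D 4·21=84, Quay→D 9·21=189, Kent→D 8·12=96. Service 847; fixed 226; total 1073.
Option 2: {A, B, C, D}: Tring→A 6·17=102, Orton→B 2·22=44, Irby→D 4·21=84, Quay→B 2·21=42, Kent→C 5·12=60. Service 332; fixed 721; total 1053.
Difference: |1073 − 1053| = 20.

Option 2 is cheaper by 20.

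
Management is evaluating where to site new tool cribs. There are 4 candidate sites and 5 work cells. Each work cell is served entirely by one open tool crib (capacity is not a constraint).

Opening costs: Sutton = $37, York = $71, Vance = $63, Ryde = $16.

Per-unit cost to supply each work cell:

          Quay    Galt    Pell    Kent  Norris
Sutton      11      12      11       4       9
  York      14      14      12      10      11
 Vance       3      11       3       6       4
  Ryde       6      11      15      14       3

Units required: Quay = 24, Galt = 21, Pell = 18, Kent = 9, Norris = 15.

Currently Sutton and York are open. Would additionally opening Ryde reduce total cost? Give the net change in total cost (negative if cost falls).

Yes — net change −215 (cost falls by 215).

Current service cost with {Sutton, York}: 885.
Adding Ryde: each work cell re-picks its cheapest; new service cost 654, saving 231.
Extra fixed cost: 16. Net change = 16 − 231 = -215.
(Totals: 993 → 778.)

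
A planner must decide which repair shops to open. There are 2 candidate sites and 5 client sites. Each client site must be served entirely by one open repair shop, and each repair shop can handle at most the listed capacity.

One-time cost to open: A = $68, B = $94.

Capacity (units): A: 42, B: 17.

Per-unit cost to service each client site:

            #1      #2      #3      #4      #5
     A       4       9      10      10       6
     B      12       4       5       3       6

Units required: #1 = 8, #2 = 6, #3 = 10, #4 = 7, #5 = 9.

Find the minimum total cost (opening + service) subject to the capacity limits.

Open {A, B}: #1→A 4·8=32, #2→A 9·6=54, #3→B 5·10=50, #4→B 3·7=21, #5→A 6·9=54.
Loads: A carries 23/42, B carries 17/17. Service 211; fixed 162; total 373.
Next best feasible plan costs 378.

Minimum total cost: 373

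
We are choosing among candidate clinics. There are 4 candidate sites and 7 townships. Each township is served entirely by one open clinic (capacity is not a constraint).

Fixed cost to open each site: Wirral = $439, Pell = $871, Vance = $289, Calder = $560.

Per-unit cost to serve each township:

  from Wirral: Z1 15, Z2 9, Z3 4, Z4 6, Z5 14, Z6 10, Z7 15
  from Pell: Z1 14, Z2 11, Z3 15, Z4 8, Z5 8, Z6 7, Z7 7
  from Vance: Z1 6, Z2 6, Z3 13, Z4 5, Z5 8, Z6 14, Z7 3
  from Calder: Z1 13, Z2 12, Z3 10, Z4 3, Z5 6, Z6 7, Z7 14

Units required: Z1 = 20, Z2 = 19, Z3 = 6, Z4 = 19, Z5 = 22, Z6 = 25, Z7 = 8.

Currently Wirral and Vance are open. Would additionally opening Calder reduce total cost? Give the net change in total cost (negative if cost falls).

No — net change +403 (cost rises by 403).

Current service cost with {Wirral, Vance}: 803.
Adding Calder: each township re-picks its cheapest; new service cost 646, saving 157.
Extra fixed cost: 560. Net change = 560 − 157 = 403.
(Totals: 1531 → 1934.)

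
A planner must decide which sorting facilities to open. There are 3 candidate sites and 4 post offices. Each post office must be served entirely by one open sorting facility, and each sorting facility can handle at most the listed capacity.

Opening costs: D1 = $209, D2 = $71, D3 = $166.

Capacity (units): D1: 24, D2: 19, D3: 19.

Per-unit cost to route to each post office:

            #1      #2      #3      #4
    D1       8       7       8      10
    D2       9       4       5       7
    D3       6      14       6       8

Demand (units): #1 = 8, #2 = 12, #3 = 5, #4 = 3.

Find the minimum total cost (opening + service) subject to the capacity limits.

Open {D2, D3}: #1→D3 6·8=48, #2→D2 4·12=48, #3→D2 5·5=25, #4→D3 8·3=24.
Loads: D2 carries 17/19, D3 carries 11/19. Service 145; fixed 237; total 382.
Next best feasible plan costs 384.

Minimum total cost: 382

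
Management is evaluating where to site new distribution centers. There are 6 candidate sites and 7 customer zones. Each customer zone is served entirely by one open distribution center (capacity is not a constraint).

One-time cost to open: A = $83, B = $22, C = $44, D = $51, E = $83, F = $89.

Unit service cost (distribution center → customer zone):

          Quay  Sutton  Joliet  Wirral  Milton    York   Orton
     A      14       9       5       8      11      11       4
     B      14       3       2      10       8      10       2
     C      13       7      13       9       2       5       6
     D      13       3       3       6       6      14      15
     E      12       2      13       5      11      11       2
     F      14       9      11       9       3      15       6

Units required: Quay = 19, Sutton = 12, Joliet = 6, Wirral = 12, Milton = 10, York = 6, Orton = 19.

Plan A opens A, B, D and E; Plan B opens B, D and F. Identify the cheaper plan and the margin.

Plan B is cheaper by 64.

Plan A: {A, B, D, E}: Quay→E 12·19=228, Sutton→E 2·12=24, Joliet→B 2·6=12, Wirral→E 5·12=60, Milton→D 6·10=60, York→B 10·6=60, Orton→B 2·19=38. Service 482; fixed 239; total 721.
Plan B: {B, D, F}: Quay→D 13·19=247, Sutton→B 3·12=36, Joliet→B 2·6=12, Wirral→D 6·12=72, Milton→F 3·10=30, York→B 10·6=60, Orton→B 2·19=38. Service 495; fixed 162; total 657.
Difference: |721 − 657| = 64.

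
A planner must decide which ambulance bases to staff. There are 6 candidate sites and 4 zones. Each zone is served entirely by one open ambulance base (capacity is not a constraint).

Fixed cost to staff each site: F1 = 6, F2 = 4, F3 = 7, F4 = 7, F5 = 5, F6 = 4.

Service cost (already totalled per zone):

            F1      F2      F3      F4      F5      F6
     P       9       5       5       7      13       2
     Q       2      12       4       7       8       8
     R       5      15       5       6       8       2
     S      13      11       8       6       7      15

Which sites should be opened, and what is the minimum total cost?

Open F3 and F6; minimum total cost 27.

For any fixed open set, each zone goes to its cheapest open site; total = fixed + service.
{F3, F6}: P→F6 2, Q→F3 4, R→F6 2, S→F3 8. Service 16; fixed 11; total 27.
{F1, F5, F6}: service 13 + fixed 15 = 28
{F4, F6}: P→F6 2, Q→F4 7, R→F6 2, S→F4 6. Service 17; fixed 11; total 28.
{F1, F2, F3, F4, F5, F6}: P→F6 2, Q→F1 2, R→F6 2, S→F4 6. Service 12; fixed 33; total 45.
No other subset beats 27.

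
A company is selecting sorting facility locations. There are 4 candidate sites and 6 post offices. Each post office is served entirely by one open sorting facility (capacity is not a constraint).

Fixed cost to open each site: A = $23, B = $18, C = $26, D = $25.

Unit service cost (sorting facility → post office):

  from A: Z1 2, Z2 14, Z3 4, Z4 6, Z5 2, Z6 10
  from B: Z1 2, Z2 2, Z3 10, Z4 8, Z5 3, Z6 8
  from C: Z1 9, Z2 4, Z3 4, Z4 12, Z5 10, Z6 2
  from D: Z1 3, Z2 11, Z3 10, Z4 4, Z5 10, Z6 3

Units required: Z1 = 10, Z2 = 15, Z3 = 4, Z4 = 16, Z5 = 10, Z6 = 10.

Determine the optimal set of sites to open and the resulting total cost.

For any fixed open set, each post office goes to its cheapest open site; total = fixed + service.
{A, B, D}: Z1→A 2·10=20, Z2→B 2·15=30, Z3→A 4·4=16, Z4→D 4·16=64, Z5→A 2·10=20, Z6→D 3·10=30. Service 180; fixed 66; total 246.
{B, C, D}: service 180 + fixed 69 = 249
{B, D}: service 214 + fixed 43 = 257
{A, B, C, D}: service 170 + fixed 92 = 262
(All 15 nonempty subsets were checked; A, B and D is lowest.)

Open A, B and D; minimum total cost 246.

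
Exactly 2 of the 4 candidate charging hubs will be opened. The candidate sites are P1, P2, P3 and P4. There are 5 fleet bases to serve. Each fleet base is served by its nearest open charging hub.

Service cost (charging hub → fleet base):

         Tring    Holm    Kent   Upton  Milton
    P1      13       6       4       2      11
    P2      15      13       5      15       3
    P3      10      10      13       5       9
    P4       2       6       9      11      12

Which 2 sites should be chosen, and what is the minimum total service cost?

Choose P1 and P4; total service cost 25.

With exactly 2 open, each fleet base uses its cheapest among the chosen.
{P1, P4}: Tring→P4 2, Holm→P1 6, Kent→P1 4, Upton→P1 2, Milton→P1 11. Service cost 25.
{P2, P4}: service cost 27
{P1, P2}: service cost 28
Among all 6 size-2 choices, {P1, P4} is lowest.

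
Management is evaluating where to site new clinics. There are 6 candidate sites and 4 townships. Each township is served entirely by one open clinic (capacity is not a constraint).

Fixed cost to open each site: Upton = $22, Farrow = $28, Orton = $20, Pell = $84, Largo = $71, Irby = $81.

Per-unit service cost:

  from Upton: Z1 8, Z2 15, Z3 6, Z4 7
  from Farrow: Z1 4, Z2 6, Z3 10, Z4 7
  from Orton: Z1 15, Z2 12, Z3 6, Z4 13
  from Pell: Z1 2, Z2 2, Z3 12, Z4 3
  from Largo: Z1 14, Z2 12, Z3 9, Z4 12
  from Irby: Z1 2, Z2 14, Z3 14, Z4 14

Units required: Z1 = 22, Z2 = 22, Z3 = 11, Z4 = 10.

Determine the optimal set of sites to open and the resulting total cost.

For any fixed open set, each township goes to its cheapest open site; total = fixed + service.
{Orton, Pell}: Z1→Pell 2·22=44, Z2→Pell 2·22=44, Z3→Orton 6·11=66, Z4→Pell 3·10=30. Service 184; fixed 104; total 288.
{Upton, Pell}: service 184 + fixed 106 = 290
{Upton, Orton, Pell}: service 184 + fixed 126 = 310
{Upton, Farrow, Orton, Pell, Largo, Irby}: service 184 + fixed 306 = 490
No other subset beats 288.

Open Orton and Pell; minimum total cost 288.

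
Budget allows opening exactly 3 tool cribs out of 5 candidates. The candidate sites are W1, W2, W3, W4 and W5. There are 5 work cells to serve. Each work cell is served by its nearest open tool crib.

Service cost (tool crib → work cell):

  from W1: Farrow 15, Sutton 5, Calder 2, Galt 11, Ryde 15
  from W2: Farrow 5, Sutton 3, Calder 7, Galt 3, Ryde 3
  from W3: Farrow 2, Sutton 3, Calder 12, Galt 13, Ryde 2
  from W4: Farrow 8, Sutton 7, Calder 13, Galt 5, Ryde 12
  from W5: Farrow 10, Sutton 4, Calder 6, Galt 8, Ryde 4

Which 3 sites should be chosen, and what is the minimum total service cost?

Choose W1, W2 and W3; total service cost 12.

With exactly 3 open, each work cell uses its cheapest among the chosen.
{W1, W2, W3}: Farrow→W3 2, Sutton→W2 3, Calder→W1 2, Galt→W2 3, Ryde→W3 2. Service cost 12.
{W1, W3, W4}: service cost 14
{W1, W2, W4}: service cost 16
Among all 10 size-3 choices, {W1, W2, W3} is lowest.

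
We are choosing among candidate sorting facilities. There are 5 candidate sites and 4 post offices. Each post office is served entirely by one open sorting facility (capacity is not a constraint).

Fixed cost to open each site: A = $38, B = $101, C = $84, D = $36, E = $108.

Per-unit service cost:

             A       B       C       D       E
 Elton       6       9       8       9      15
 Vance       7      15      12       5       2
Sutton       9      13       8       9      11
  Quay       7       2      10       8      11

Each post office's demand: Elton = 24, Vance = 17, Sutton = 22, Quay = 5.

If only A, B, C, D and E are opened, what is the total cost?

Each post office is assigned to its cheapest site among the open ones.
{A, B, C, D, E}: Elton→A 6·24=144, Vance→E 2·17=34, Sutton→C 8·22=176, Quay→B 2·5=10. Service 364; fixed 367; total 731.

Total cost: 731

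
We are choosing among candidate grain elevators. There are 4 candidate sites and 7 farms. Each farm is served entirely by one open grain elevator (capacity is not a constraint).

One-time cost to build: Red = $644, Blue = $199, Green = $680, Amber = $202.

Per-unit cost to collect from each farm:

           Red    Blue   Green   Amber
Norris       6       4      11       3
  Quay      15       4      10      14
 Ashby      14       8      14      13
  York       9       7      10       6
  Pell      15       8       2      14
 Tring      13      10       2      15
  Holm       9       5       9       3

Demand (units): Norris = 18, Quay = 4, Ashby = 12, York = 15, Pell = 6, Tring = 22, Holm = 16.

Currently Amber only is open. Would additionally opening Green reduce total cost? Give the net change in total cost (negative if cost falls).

Current service cost with {Amber}: 818.
Adding Green: each farm re-picks its cheapest; new service cost 444, saving 374.
Extra fixed cost: 680. Net change = 680 − 374 = 306.
(Totals: 1020 → 1326.)

No — net change +306 (cost rises by 306).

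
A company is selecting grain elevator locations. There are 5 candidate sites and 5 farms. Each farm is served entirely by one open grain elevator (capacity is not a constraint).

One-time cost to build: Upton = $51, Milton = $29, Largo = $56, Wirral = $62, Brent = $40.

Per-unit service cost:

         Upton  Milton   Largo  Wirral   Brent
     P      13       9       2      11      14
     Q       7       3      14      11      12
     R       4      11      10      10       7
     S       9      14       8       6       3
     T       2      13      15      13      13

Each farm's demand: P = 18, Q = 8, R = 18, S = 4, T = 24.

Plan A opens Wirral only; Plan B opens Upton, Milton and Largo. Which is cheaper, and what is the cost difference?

Plan A: {Wirral}: P→Wirral 11·18=198, Q→Wirral 11·8=88, R→Wirral 10·18=180, S→Wirral 6·4=24, T→Wirral 13·24=312. Service 802; fixed 62; total 864.
Plan B: {Upton, Milton, Largo}: P→Largo 2·18=36, Q→Milton 3·8=24, R→Upton 4·18=72, S→Largo 8·4=32, T→Upton 2·24=48. Service 212; fixed 136; total 348.
Difference: |864 − 348| = 516.

Plan B is cheaper by 516.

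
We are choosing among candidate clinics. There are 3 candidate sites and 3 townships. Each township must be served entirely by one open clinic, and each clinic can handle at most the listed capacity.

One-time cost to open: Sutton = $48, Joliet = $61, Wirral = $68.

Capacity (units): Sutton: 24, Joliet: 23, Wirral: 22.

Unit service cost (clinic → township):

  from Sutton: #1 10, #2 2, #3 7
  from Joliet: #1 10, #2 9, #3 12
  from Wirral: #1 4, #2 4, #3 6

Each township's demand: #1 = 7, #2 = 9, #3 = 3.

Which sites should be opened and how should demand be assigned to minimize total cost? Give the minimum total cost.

Minimum total cost: 150

Open {Wirral}: #1→Wirral 4·7=28, #2→Wirral 4·9=36, #3→Wirral 6·3=18.
Loads: Wirral carries 19/22. Service 82; fixed 68; total 150.
Next best feasible plan costs 157.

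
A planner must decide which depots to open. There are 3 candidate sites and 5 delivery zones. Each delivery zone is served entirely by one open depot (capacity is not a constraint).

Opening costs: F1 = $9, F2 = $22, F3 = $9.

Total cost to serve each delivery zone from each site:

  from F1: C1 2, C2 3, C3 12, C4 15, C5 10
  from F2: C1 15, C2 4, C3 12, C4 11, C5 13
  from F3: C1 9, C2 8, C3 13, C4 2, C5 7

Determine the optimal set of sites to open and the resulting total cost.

For any fixed open set, each delivery zone goes to its cheapest open site; total = fixed + service.
{F1, F3}: C1→F1 2, C2→F1 3, C3→F1 12, C4→F3 2, C5→F3 7. Service 26; fixed 18; total 44.
{F3}: service 39 + fixed 9 = 48
{F1}: service 42 + fixed 9 = 51
{F1, F2, F3}: service 26 + fixed 40 = 66
No other subset beats 44.

Open F1 and F3; minimum total cost 44.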